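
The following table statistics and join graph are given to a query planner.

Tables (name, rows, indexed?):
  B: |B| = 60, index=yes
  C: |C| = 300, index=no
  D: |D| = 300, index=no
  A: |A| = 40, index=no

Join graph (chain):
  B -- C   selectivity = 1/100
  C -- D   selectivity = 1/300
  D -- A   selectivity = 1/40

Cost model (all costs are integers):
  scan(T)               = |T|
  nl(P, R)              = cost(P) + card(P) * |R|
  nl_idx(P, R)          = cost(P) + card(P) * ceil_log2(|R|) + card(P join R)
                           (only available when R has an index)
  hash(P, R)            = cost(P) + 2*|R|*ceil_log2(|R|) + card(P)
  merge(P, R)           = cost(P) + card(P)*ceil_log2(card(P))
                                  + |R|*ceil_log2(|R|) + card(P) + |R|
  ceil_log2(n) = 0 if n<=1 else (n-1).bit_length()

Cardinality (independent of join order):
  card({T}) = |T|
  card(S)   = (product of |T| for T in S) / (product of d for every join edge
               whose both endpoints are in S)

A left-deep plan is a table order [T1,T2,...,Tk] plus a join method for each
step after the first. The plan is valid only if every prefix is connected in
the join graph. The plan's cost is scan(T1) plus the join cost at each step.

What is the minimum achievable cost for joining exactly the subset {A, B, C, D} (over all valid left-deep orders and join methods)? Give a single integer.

6600

Selinger DP over subsets of {A,B,C,D}:
  {B}: scan cost=60, card=60
  {C}: scan cost=300, card=300
  {D}: scan cost=300, card=300
  {A}: scan cost=40, card=40
  {BC}: card=180; try (B,hash)→1320, (B,nl_idx)→2280, (C,merge)→3480, (B,merge)→3720, (C,hash)→5520, (C,nl)→18060 …(+1); best=1320 via (B,hash)
  {CD}: card=300; try (D,hash)→6000, (C,hash)→6000, (D,merge)→6300, (C,merge)→6300, (D,nl)→90300, (C,nl)→90300; best=6000 via (D,hash)
  {AD}: card=300; try (A,hash)→1080, (D,merge)→3320, (A,merge)→3580, (D,hash)→5480, (D,nl)→12040, (A,nl)→12300; best=1080 via (A,hash)
  {BCD}: card=180; try (D,merge)→5940, (D,hash)→6900, (B,hash)→7020, (B,nl_idx)→7980, (B,merge)→9420, (B,nl)→24000 …(+1); best=5940 via (D,merge)
  {ACD}: card=300; try (C,hash)→6780, (A,hash)→6780, (C,merge)→7080, (A,merge)→9280, (A,nl)→18000, (C,nl)→91080; best=6780 via (C,hash)
  {ABCD}: card=180; try (A,hash)→6600, (B,hash)→7800, (A,merge)→7840, (B,nl_idx)→8760, (B,merge)→10200, (A,nl)→13140 …(+1); best=6600 via (A,hash)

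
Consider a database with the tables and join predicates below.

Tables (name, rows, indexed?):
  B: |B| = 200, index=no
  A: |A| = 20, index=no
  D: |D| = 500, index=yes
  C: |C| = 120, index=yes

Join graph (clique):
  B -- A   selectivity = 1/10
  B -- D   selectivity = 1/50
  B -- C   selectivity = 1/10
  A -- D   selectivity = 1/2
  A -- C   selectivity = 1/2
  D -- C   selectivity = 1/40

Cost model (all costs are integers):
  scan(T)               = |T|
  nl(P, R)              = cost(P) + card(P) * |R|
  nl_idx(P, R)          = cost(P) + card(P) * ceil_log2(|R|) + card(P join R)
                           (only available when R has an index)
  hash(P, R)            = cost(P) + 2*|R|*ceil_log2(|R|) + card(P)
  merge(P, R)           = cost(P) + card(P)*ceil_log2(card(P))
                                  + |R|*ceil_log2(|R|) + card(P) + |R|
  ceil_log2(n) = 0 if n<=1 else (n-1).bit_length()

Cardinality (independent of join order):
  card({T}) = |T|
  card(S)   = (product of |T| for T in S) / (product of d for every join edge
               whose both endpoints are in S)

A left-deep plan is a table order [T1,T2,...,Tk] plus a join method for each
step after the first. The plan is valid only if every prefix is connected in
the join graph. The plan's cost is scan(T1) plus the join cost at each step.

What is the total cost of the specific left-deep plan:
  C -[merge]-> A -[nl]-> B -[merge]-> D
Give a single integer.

277400

step 1: scan C: cost=120, card=120
step 2: join A via merge
    card(P join A) = 120*20/(2) = 1200
    cost = 120 + 120*7 + 20*5 + 120 + 20 = 1200
step 3: join B via nl
    card(P join B) = 1200*200/(10*10) = 2400
    cost = 1200 + 1200*200 = 241200
step 4: join D via merge
    card(P join D) = 2400*500/(50*2*40) = 300
    cost = 241200 + 2400*12 + 500*9 + 2400 + 500 = 277400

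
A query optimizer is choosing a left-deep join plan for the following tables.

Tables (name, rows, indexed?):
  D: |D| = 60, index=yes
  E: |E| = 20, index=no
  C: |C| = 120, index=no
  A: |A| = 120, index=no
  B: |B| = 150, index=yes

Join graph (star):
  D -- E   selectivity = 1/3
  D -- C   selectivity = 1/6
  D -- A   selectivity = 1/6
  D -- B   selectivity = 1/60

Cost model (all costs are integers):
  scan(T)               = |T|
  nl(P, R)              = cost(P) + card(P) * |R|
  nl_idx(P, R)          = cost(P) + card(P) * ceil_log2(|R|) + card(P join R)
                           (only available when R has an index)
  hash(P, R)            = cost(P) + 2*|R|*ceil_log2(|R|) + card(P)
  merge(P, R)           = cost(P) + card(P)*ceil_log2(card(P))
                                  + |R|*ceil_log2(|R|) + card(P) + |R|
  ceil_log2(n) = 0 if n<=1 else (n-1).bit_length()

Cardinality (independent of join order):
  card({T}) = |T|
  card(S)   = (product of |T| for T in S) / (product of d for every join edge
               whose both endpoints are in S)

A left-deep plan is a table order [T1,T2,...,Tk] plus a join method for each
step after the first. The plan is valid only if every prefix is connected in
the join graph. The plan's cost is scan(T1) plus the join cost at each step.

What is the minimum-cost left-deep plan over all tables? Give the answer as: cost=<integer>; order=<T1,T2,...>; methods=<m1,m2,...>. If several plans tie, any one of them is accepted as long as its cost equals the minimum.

cost=25400; order=D,B,E,A,C; methods=nl_idx,hash,hash,hash

Selinger DP (subsets sized 1..n):
  {D}: scan cost=60, card=60
  {E}: scan cost=20, card=20
  {C}: scan cost=120, card=120
  {A}: scan cost=120, card=120
  {B}: scan cost=150, card=150
  {DE}: card=400; try (E,hash)→320, (D,nl_idx)→540, (D,merge)→560, (E,merge)→600, (D,hash)→760, (D,nl)→1220 …(+1); best=320 via (E,hash)
  {CD}: card=1200; try (D,hash)→960, (C,merge)→1440, (D,merge)→1500, (C,hash)→1800, (D,nl_idx)→2040, (C,nl)→7260 …(+1); best=960 via (D,hash)
  {AD}: card=1200; try (D,hash)→960, (A,merge)→1440, (D,merge)→1500, (A,hash)→1800, (D,nl_idx)→2040, (A,nl)→7260 …(+1); best=960 via (D,hash)
  {BD}: card=150; try (B,nl_idx)→690, (D,hash)→1020, (D,nl_idx)→1200, (B,merge)→1830, (D,merge)→1920, (B,hash)→2520 …(+2); best=690 via (B,nl_idx)
  {CDE}: card=8000; try (E,hash)→2360, (C,hash)→2400, (C,merge)→5280, (E,merge)→15480, (E,nl)→24960, (C,nl)→48320; best=2360 via (E,hash)
  {ADE}: card=8000; try (E,hash)→2360, (A,hash)→2400, (A,merge)→5280, (E,merge)→15480, (E,nl)→24960, (A,nl)→48320; best=2360 via (E,hash)
  {BDE}: card=1000; try (E,hash)→1040, (E,merge)→2160, (B,hash)→3120, (E,nl)→3690, (B,nl_idx)→4520, (B,merge)→5670 …(+1); best=1040 via (E,hash)
  {ACD}: card=24000; try (C,hash)→3840, (A,hash)→3840, (C,merge)→16320, (A,merge)→16320, (C,nl)→144960, (A,nl)→144960; best=3840 via (C,hash)
  {BCD}: card=3000; try (C,hash)→2520, (C,merge)→3000, (B,hash)→4560, (B,nl_idx)→13560, (B,merge)→16710, (C,nl)→18690 …(+1); best=2520 via (C,hash)
  {ABD}: card=3000; try (A,hash)→2520, (A,merge)→3000, (B,hash)→4560, (B,nl_idx)→13560, (B,merge)→16710, (A,nl)→18690 …(+1); best=2520 via (A,hash)
  {ACDE}: card=160000; try (C,hash)→12040, (A,hash)→12040, (E,hash)→28040, (C,merge)→115320, (A,merge)→115320, (E,merge)→387960 …(+3); best=12040 via (C,hash)
  {BCDE}: card=20000; try (C,hash)→3720, (E,hash)→5720, (B,hash)→12760, (C,merge)→13000, (E,merge)→41640, (E,nl)→62520 …(+4); best=3720 via (C,hash)
  {ABDE}: card=20000; try (A,hash)→3720, (E,hash)→5720, (B,hash)→12760, (A,merge)→13000, (E,merge)→41640, (E,nl)→62520 …(+4); best=3720 via (A,hash)
  {ABCD}: card=60000; try (C,hash)→7200, (A,hash)→7200, (B,hash)→30240, (C,merge)→42480, (A,merge)→42480, (B,nl_idx)→255840 …(+4); best=7200 via (C,hash)
  {ABCDE}: card=400000; try (C,hash)→25400, (A,hash)→25400, (E,hash)→67400, (B,hash)→174440, (C,merge)→324680, (A,merge)→324680 …(+7); best=25400 via (C,hash)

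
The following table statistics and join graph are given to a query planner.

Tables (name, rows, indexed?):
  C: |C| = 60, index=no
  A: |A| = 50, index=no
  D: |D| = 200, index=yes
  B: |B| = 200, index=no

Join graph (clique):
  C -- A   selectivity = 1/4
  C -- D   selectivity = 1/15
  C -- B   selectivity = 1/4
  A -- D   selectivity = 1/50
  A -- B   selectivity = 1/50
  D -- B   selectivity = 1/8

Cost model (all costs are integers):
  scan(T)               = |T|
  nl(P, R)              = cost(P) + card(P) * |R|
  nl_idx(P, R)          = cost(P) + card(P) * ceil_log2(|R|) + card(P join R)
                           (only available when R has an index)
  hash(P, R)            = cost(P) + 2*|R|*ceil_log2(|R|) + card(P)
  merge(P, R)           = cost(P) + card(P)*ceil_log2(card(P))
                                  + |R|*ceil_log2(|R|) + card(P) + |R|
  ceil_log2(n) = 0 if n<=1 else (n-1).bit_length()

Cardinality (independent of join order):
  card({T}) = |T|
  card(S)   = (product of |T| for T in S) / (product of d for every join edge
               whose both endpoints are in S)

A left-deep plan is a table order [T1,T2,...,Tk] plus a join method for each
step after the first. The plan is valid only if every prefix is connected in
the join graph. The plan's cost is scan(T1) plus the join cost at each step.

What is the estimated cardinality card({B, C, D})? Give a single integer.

Tables in S: B(200), C(60), D(200)
Edges inside S: C-D(d=15), C-B(d=4), D-B(d=8)
numerator = 200 * 60 * 200 = 2400000
denominator = 15 * 4 * 8 = 480
card(S) = 2400000 / 480 = 5000

5000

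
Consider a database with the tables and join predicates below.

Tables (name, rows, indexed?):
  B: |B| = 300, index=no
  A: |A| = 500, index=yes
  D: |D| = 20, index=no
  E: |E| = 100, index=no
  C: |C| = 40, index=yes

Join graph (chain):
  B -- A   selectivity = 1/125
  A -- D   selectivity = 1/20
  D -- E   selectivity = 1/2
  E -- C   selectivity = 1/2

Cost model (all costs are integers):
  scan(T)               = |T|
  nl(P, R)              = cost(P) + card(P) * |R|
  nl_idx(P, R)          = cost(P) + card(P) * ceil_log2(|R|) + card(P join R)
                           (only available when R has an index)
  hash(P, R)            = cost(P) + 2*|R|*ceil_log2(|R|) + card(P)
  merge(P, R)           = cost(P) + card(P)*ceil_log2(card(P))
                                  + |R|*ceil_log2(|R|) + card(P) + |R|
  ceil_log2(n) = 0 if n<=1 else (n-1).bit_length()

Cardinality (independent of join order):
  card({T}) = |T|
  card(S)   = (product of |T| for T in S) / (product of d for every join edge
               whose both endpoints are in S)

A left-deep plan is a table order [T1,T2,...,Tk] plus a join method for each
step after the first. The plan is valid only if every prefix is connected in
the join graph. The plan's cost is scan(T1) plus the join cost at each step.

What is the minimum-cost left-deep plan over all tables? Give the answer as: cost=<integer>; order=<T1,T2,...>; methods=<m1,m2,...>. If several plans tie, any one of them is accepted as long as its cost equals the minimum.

cost=68680; order=B,A,D,E,C; methods=nl_idx,hash,hash,hash

Selinger DP (subsets sized 1..n):
  {B}: scan cost=300, card=300
  {A}: scan cost=500, card=500
  {D}: scan cost=20, card=20
  {E}: scan cost=100, card=100
  {C}: scan cost=40, card=40
  {AB}: card=1200; try (A,nl_idx)→4200, (B,hash)→6400, (A,merge)→8300, (B,merge)→8500, (A,hash)→9600, (A,nl)→150300 …(+1); best=4200 via (A,nl_idx)
  {AD}: card=500; try (A,nl_idx)→700, (D,hash)→1200, (A,merge)→5140, (D,merge)→5620, (A,hash)→9040, (A,nl)→10020 …(+1); best=700 via (A,nl_idx)
  {DE}: card=1000; try (D,hash)→400, (E,merge)→940, (D,merge)→1020, (E,hash)→1440, (E,nl)→2020, (D,nl)→2100; best=400 via (D,hash)
  {CE}: card=2000; try (C,hash)→680, (E,merge)→1120, (C,merge)→1180, (E,hash)→1480, (C,nl_idx)→2700, (E,nl)→4040 …(+1); best=680 via (C,hash)
  {ABD}: card=1200; try (D,hash)→5600, (B,hash)→6600, (B,merge)→8700, (D,merge)→18720, (D,nl)→28200, (B,nl)→150700; best=5600 via (D,hash)
  {ADE}: card=25000; try (E,hash)→2600, (E,merge)→6500, (A,hash)→10400, (A,merge)→16400, (A,nl_idx)→34400, (E,nl)→50700 …(+1); best=2600 via (E,hash)
  {CDE}: card=20000; try (C,hash)→1880, (D,hash)→2880, (C,merge)→11680, (D,merge)→24800, (C,nl_idx)→26400, (C,nl)→40400 …(+1); best=1880 via (C,hash)
  {ABDE}: card=60000; try (E,hash)→8200, (E,merge)→20800, (B,hash)→33000, (E,nl)→125600, (B,merge)→405600, (B,nl)→7502600; best=8200 via (E,hash)
  {ACDE}: card=500000; try (C,hash)→28080, (A,hash)→30880, (A,merge)→326880, (C,merge)→402880, (C,nl_idx)→652600, (A,nl_idx)→681880 …(+2); best=28080 via (C,hash)
  {ABCDE}: card=1200000; try (C,hash)→68680, (B,hash)→533480, (C,merge)→1028480, (C,nl_idx)→1568200, (C,nl)→2408200, (B,merge)→10031080 …(+1); best=68680 via (C,hash)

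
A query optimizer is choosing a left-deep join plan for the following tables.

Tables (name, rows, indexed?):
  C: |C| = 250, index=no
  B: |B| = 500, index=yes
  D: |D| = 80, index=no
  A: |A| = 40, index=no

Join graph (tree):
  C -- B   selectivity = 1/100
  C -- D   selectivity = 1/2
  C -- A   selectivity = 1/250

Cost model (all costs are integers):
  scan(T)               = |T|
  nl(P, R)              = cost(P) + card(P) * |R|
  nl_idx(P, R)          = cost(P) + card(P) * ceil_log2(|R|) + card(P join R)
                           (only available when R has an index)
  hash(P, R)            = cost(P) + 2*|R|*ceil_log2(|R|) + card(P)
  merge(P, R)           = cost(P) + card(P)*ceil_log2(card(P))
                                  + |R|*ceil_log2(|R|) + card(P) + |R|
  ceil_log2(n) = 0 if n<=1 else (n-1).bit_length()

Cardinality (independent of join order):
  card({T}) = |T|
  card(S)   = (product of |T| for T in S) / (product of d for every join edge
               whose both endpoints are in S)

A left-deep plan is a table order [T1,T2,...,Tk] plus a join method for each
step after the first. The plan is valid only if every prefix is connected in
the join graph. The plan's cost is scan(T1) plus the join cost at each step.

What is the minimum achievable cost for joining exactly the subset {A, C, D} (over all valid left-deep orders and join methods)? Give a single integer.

1900

Selinger DP over subsets of {A,C,D}:
  {C}: scan cost=250, card=250
  {D}: scan cost=80, card=80
  {A}: scan cost=40, card=40
  {CD}: card=10000; try (D,hash)→1620, (C,merge)→2970, (D,merge)→3140, (C,hash)→4160, (C,nl)→20080, (D,nl)→20250; best=1620 via (D,hash)
  {AC}: card=40; try (A,hash)→980, (C,merge)→2570, (A,merge)→2780, (C,hash)→4080, (C,nl)→10040, (A,nl)→10250; best=980 via (A,hash)
  {ACD}: card=1600; try (D,merge)→1900, (D,hash)→2140, (D,nl)→4180, (A,hash)→12100, (A,merge)→151900, (A,nl)→401620; best=1900 via (D,merge)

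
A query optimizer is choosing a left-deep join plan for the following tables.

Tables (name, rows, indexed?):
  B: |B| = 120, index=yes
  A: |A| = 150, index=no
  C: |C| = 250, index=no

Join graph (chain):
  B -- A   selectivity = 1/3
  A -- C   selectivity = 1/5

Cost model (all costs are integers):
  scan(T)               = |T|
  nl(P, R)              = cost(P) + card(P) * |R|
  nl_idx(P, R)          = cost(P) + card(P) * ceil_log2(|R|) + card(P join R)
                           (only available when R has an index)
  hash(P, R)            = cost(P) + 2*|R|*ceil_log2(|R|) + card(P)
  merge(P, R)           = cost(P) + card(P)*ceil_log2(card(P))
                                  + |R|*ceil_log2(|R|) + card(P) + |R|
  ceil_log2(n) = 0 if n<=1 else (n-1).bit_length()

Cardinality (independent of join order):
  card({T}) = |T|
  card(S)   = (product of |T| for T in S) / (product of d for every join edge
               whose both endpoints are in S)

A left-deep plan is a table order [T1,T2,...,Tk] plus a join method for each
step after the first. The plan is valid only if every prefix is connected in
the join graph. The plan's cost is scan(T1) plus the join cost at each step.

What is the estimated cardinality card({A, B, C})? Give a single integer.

300000

Tables in S: A(150), B(120), C(250)
Edges inside S: B-A(d=3), A-C(d=5)
numerator = 150 * 120 * 250 = 4500000
denominator = 3 * 5 = 15
card(S) = 4500000 / 15 = 300000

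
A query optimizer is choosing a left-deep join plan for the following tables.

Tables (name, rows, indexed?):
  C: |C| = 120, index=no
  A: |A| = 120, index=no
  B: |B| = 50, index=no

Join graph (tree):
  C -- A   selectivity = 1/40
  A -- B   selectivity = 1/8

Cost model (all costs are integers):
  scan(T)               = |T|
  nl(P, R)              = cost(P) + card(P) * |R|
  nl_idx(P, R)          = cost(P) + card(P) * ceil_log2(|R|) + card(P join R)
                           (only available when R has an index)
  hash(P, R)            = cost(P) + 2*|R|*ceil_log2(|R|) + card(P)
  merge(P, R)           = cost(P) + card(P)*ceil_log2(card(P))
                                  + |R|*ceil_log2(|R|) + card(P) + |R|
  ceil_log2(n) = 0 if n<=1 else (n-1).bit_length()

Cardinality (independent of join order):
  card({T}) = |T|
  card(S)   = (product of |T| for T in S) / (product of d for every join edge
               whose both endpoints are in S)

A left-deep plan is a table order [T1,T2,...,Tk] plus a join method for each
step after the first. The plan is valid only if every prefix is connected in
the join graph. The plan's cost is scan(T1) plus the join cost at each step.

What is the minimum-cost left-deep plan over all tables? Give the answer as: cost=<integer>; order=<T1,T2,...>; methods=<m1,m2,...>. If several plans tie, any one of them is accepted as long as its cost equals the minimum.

cost=2880; order=A,C,B; methods=hash,hash

Selinger DP (subsets sized 1..n):
  {C}: scan cost=120, card=120
  {A}: scan cost=120, card=120
  {B}: scan cost=50, card=50
  {AC}: card=360; try (C,hash)→1920, (A,hash)→1920, (C,merge)→2040, (A,merge)→2040, (C,nl)→14520, (A,nl)→14520; best=1920 via (C,hash)
  {AB}: card=750; try (B,hash)→840, (A,merge)→1360, (B,merge)→1430, (A,hash)→1780, (A,nl)→6050, (B,nl)→6120; best=840 via (B,hash)
  {ABC}: card=2250; try (B,hash)→2880, (C,hash)→3270, (B,merge)→5870, (C,merge)→10050, (B,nl)→19920, (C,nl)→90840; best=2880 via (B,hash)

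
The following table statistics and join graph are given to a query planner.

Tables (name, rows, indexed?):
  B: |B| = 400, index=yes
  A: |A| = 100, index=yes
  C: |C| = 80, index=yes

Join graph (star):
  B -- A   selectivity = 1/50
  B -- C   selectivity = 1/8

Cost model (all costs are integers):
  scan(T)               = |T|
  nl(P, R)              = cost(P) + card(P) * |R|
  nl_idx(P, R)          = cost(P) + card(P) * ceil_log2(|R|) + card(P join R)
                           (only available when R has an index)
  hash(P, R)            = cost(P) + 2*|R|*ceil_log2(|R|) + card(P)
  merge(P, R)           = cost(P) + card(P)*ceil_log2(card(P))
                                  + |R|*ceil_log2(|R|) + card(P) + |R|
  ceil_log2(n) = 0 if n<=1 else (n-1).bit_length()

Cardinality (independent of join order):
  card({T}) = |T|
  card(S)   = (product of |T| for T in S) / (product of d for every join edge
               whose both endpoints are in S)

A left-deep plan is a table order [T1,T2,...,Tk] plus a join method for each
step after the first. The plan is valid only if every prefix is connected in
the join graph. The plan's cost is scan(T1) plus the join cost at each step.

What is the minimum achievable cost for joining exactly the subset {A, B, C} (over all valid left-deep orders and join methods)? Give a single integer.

3720

Selinger DP over subsets of {A,B,C}:
  {B}: scan cost=400, card=400
  {A}: scan cost=100, card=100
  {C}: scan cost=80, card=80
  {AB}: card=800; try (B,nl_idx)→1800, (A,hash)→2200, (A,nl_idx)→4000, (B,merge)→4900, (A,merge)→5200, (B,hash)→7400 …(+2); best=1800 via (B,nl_idx)
  {BC}: card=4000; try (C,hash)→1920, (B,merge)→4720, (B,nl_idx)→4800, (C,merge)→5040, (C,nl_idx)→7200, (B,hash)→7360 …(+2); best=1920 via (C,hash)
  {ABC}: card=8000; try (C,hash)→3720, (A,hash)→7320, (C,merge)→11240, (C,nl_idx)→15400, (A,nl_idx)→37920, (A,merge)→54720 …(+2); best=3720 via (C,hash)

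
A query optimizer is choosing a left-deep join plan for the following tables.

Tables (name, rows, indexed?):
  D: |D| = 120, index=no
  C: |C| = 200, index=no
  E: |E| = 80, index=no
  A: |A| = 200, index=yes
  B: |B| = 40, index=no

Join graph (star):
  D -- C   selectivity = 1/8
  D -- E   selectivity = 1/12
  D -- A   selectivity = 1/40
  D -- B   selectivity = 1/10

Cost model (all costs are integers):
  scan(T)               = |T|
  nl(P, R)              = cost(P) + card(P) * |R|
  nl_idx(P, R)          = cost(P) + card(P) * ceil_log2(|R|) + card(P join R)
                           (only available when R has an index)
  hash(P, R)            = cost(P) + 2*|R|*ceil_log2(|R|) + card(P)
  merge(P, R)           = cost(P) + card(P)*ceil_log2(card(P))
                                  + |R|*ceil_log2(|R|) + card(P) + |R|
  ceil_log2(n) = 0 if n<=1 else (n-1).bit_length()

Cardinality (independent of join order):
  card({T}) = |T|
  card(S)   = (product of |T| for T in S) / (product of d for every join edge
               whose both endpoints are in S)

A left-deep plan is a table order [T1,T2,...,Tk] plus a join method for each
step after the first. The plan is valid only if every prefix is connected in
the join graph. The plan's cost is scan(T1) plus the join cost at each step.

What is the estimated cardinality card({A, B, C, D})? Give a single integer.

60000

Tables in S: A(200), B(40), C(200), D(120)
Edges inside S: D-C(d=8), D-A(d=40), D-B(d=10)
numerator = 200 * 40 * 200 * 120 = 192000000
denominator = 8 * 40 * 10 = 3200
card(S) = 192000000 / 3200 = 60000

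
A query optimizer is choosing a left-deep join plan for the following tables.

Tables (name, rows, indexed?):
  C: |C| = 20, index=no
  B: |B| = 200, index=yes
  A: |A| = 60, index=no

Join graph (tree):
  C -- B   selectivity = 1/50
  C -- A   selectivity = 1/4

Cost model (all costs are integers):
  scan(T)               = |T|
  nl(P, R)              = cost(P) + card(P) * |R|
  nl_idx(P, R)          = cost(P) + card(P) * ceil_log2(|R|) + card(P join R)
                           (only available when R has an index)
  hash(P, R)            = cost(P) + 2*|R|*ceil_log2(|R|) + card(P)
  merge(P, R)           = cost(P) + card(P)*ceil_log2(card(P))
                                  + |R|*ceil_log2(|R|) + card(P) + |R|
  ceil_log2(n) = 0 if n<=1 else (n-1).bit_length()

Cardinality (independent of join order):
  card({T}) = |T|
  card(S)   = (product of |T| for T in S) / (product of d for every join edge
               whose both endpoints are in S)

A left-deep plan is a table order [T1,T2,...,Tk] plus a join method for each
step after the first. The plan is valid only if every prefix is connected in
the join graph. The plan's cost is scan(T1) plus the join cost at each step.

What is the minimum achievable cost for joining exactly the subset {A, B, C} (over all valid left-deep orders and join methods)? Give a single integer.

1060

Selinger DP over subsets of {A,B,C}:
  {C}: scan cost=20, card=20
  {B}: scan cost=200, card=200
  {A}: scan cost=60, card=60
  {BC}: card=80; try (B,nl_idx)→260, (C,hash)→600, (B,merge)→1940, (C,merge)→2120, (B,hash)→3240, (B,nl)→4020 …(+1); best=260 via (B,nl_idx)
  {AC}: card=300; try (C,hash)→320, (A,merge)→560, (C,merge)→600, (A,hash)→760, (A,nl)→1220, (C,nl)→1260; best=320 via (C,hash)
  {ABC}: card=1200; try (A,hash)→1060, (A,merge)→1320, (B,hash)→3820, (B,nl_idx)→3920, (A,nl)→5060, (B,merge)→5120 …(+1); best=1060 via (A,hash)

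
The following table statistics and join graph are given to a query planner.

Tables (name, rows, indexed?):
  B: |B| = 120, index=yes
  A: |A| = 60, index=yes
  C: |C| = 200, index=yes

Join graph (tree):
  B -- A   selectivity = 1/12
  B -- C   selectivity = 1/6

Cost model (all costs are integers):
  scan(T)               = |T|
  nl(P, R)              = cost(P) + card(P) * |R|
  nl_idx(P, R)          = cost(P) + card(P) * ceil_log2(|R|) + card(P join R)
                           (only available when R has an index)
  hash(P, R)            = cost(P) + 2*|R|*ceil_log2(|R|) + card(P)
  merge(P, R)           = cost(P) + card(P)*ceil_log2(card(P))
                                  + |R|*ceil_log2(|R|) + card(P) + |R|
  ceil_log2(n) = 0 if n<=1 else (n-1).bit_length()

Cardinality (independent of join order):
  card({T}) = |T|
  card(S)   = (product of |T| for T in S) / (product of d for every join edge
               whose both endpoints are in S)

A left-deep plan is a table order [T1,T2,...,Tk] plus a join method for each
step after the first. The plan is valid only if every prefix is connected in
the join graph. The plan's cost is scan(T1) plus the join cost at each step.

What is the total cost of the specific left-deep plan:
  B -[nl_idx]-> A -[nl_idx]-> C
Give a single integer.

26240

step 1: scan B: cost=120, card=120
step 2: join A via nl_idx
    card(P join A) = 120*60/(12) = 600
    cost = 120 + 120*6 + 600 = 1440
step 3: join C via nl_idx
    card(P join C) = 600*200/(6) = 20000
    cost = 1440 + 600*8 + 20000 = 26240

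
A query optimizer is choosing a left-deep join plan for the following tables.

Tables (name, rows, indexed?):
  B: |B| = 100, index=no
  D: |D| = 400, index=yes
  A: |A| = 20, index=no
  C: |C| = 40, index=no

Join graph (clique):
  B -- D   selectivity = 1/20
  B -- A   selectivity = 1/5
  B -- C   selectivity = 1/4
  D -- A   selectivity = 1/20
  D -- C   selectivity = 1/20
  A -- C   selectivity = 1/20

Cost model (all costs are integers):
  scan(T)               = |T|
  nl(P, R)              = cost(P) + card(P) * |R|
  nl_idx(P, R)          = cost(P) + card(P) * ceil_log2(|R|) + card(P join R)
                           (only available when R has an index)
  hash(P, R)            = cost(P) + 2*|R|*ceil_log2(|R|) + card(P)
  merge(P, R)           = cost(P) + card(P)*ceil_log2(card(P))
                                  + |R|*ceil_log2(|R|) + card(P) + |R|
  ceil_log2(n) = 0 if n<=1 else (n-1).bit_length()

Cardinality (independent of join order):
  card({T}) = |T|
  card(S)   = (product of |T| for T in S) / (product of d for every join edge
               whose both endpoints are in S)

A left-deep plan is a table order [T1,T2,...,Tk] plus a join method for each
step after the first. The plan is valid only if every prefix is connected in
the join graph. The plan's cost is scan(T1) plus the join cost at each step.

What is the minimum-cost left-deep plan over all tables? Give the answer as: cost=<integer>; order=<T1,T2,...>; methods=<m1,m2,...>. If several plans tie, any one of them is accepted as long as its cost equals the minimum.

Selinger DP (subsets sized 1..n):
  {B}: scan cost=100, card=100
  {D}: scan cost=400, card=400
  {A}: scan cost=20, card=20
  {C}: scan cost=40, card=40
  {BD}: card=2000; try (B,hash)→2200, (D,nl_idx)→3000, (D,merge)→4900, (B,merge)→5200, (D,hash)→7400, (D,nl)→40100 …(+1); best=2200 via (B,hash)
  {AB}: card=400; try (A,hash)→400, (B,merge)→940, (A,merge)→1020, (B,hash)→1440, (B,nl)→2020, (A,nl)→2100; best=400 via (A,hash)
  {BC}: card=1000; try (C,hash)→680, (B,merge)→1120, (C,merge)→1180, (B,hash)→1480, (B,nl)→4040, (C,nl)→4100; best=680 via (C,hash)
  {AD}: card=400; try (D,nl_idx)→600, (A,hash)→1000, (D,merge)→4140, (A,merge)→4520, (D,hash)→7240, (D,nl)→8020 …(+1); best=600 via (D,nl_idx)
  {CD}: card=800; try (D,nl_idx)→1200, (C,hash)→1280, (D,merge)→4320, (C,merge)→4680, (D,hash)→7280, (D,nl)→16040 …(+1); best=1200 via (D,nl_idx)
  {AC}: card=40; try (A,hash)→280, (C,merge)→420, (A,merge)→440, (C,hash)→520, (C,nl)→820, (A,nl)→840; best=280 via (A,hash)
  {ABD}: card=400; try (B,hash)→2400, (D,nl_idx)→4400, (A,hash)→4400, (B,merge)→5400, (D,hash)→8000, (D,merge)→8400 …(+4); best=2400 via (B,hash)
  {BCD}: card=1000; try (B,hash)→3400, (C,hash)→4680, (D,hash)→8880, (D,nl_idx)→10680, (B,merge)→10800, (D,merge)→15680 …(+4); best=3400 via (B,hash)
  {ABC}: card=200; try (C,hash)→1280, (B,merge)→1360, (B,hash)→1720, (A,hash)→1880, (B,nl)→4280, (C,merge)→4680 …(+3); best=1280 via (C,hash)
  {ACD}: card=40; try (D,nl_idx)→680, (C,hash)→1480, (A,hash)→2200, (D,merge)→4560, (C,merge)→4880, (D,hash)→7520 …(+4); best=680 via (D,nl_idx)
  {ABCD}: card=10; try (B,merge)→1760, (B,hash)→2120, (D,nl_idx)→3090, (C,hash)→3280, (A,hash)→4600, (B,nl)→4680 …(+7); best=1760 via (B,merge)

cost=1760; order=C,A,D,B; methods=hash,nl_idx,merge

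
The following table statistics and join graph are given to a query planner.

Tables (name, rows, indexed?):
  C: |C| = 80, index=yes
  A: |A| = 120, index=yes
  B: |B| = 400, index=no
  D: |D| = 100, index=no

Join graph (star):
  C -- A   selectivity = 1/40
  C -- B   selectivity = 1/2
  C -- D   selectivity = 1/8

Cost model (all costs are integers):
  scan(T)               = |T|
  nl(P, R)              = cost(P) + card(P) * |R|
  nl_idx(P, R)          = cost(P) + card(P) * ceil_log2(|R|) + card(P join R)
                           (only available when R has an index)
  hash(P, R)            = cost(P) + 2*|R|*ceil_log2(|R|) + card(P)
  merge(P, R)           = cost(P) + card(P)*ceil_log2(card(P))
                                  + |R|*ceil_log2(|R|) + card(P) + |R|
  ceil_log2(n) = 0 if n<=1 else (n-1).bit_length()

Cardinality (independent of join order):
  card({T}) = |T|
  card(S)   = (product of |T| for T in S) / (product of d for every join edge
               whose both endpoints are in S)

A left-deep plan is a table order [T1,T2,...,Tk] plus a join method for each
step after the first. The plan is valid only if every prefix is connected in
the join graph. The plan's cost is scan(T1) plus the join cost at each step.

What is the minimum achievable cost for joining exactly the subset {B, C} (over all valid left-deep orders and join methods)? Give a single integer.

Selinger DP over subsets of {B,C}:
  {C}: scan cost=80, card=80
  {B}: scan cost=400, card=400
  {BC}: card=16000; try (C,hash)→1920, (B,merge)→4720, (C,merge)→5040, (B,hash)→7360, (C,nl_idx)→19200, (B,nl)→32080 …(+1); best=1920 via (C,hash)

1920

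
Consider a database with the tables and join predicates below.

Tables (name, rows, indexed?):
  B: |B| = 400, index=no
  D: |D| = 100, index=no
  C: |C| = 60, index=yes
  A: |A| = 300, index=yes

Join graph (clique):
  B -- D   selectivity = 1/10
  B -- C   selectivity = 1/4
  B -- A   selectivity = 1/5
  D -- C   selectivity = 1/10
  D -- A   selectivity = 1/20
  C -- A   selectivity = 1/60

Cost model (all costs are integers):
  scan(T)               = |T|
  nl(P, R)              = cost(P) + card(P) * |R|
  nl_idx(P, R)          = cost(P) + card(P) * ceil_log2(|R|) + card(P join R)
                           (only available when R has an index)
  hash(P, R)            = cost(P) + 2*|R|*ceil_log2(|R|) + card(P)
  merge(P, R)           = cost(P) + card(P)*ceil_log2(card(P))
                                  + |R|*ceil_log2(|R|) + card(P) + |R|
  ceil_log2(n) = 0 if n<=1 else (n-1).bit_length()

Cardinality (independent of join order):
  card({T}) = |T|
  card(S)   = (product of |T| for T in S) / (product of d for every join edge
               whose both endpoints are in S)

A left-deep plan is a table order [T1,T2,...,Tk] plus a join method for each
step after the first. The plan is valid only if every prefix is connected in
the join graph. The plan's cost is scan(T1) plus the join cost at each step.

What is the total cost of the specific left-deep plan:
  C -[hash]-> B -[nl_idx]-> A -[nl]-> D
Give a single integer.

step 1: scan C: cost=60, card=60
step 2: join B via hash
    card(P join B) = 60*400/(4) = 6000
    cost = 60 + 2*400*9 + 60 = 7320
step 3: join A via nl_idx
    card(P join A) = 6000*300/(5*60) = 6000
    cost = 7320 + 6000*9 + 6000 = 67320
step 4: join D via nl
    card(P join D) = 6000*100/(10*10*20) = 300
    cost = 67320 + 6000*100 = 667320

667320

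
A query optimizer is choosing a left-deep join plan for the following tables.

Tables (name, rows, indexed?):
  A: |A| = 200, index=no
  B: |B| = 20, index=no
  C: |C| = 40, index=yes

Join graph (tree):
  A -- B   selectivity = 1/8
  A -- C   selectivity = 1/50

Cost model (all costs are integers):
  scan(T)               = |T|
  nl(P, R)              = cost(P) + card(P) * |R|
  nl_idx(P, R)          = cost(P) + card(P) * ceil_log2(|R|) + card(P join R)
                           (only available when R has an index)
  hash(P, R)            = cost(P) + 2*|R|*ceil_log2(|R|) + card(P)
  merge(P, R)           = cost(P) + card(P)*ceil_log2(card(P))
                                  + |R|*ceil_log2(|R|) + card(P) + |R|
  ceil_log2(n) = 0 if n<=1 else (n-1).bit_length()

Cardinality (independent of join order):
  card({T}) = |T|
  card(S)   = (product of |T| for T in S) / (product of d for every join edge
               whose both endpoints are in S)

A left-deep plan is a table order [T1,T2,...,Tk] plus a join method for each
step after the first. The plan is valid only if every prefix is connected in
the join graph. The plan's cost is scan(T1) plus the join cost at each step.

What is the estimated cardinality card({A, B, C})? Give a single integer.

400

Tables in S: A(200), B(20), C(40)
Edges inside S: A-B(d=8), A-C(d=50)
numerator = 200 * 20 * 40 = 160000
denominator = 8 * 50 = 400
card(S) = 160000 / 400 = 400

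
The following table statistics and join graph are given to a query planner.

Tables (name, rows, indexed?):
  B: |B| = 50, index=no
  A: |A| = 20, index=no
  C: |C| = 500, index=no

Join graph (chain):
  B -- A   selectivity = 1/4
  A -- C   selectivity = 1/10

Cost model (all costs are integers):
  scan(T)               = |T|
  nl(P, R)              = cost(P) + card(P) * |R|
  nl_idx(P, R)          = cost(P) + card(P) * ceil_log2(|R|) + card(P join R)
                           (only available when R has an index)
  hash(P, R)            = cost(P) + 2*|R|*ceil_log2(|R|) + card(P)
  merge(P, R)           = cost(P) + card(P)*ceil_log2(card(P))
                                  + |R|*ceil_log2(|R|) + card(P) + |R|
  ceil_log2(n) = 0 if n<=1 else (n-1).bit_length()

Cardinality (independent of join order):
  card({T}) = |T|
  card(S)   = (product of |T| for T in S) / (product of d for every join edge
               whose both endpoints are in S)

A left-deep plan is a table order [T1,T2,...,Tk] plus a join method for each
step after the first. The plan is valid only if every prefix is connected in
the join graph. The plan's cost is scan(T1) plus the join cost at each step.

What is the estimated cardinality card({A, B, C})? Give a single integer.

12500

Tables in S: A(20), B(50), C(500)
Edges inside S: B-A(d=4), A-C(d=10)
numerator = 20 * 50 * 500 = 500000
denominator = 4 * 10 = 40
card(S) = 500000 / 40 = 12500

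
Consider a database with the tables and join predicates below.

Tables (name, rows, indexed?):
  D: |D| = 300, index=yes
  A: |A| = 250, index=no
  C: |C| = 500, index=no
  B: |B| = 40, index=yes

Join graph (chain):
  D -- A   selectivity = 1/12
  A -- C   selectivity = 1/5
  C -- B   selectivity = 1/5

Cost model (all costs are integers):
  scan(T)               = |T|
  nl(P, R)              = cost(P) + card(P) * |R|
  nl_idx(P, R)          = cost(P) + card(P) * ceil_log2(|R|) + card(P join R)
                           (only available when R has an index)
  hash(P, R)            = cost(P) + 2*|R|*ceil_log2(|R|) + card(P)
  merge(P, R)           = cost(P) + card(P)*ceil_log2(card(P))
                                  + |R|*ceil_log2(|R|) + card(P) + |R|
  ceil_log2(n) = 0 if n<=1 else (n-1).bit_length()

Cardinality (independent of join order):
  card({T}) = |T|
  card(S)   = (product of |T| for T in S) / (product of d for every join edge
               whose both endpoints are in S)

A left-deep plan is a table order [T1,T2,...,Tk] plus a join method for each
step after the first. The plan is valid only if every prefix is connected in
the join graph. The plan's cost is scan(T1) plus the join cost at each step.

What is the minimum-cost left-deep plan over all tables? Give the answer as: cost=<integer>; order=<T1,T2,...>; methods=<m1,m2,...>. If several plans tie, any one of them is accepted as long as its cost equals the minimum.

Selinger DP (subsets sized 1..n):
  {D}: scan cost=300, card=300
  {A}: scan cost=250, card=250
  {C}: scan cost=500, card=500
  {B}: scan cost=40, card=40
  {AD}: card=6250; try (A,hash)→4600, (D,merge)→5500, (A,merge)→5550, (D,hash)→5900, (D,nl_idx)→8750, (D,nl)→75250 …(+1); best=4600 via (A,hash)
  {AC}: card=25000; try (A,hash)→5000, (C,merge)→7500, (A,merge)→7750, (C,hash)→9500, (C,nl)→125250, (A,nl)→125500; best=5000 via (A,hash)
  {BC}: card=4000; try (B,hash)→1480, (C,merge)→5320, (B,merge)→5780, (B,nl_idx)→7500, (C,hash)→9080, (C,nl)→20040 …(+1); best=1480 via (B,hash)
  {ACD}: card=625000; try (C,hash)→19850, (D,hash)→35400, (C,merge)→97100, (D,merge)→408000, (D,nl_idx)→855000, (C,nl)→3129600 …(+1); best=19850 via (C,hash)
  {ABC}: card=200000; try (A,hash)→9480, (B,hash)→30480, (A,merge)→55730, (B,nl_idx)→355000, (B,merge)→405280, (A,nl)→1001480 …(+1); best=9480 via (A,hash)
  {ABCD}: card=5000000; try (D,hash)→214880, (B,hash)→645330, (D,merge)→3812480, (D,nl_idx)→6809480, (B,nl_idx)→8769850, (B,merge)→13145130 …(+2); best=214880 via (D,hash)

cost=214880; order=C,B,A,D; methods=hash,hash,hash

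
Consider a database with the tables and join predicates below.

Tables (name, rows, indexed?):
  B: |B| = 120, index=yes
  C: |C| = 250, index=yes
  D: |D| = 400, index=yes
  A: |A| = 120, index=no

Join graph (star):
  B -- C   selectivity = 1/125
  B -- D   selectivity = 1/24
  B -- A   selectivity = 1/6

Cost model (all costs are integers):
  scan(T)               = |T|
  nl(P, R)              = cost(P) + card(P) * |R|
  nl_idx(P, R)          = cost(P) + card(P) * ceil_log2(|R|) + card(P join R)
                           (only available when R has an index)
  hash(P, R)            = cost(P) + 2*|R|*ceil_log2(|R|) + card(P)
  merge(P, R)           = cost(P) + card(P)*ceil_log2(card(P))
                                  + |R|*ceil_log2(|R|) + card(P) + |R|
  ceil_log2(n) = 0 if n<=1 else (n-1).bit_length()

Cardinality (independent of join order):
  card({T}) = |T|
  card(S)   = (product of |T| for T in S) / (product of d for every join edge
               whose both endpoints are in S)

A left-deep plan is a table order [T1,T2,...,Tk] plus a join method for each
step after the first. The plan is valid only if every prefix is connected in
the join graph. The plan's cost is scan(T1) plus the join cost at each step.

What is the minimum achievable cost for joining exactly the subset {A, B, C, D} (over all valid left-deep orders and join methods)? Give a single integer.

13160

Selinger DP over subsets of {A,B,C,D}:
  {B}: scan cost=120, card=120
  {C}: scan cost=250, card=250
  {D}: scan cost=400, card=400
  {A}: scan cost=120, card=120
  {BC}: card=240; try (C,nl_idx)→1320, (B,hash)→2180, (B,nl_idx)→2240, (C,merge)→3330, (B,merge)→3460, (C,hash)→4240 …(+2); best=1320 via (C,nl_idx)
  {BD}: card=2000; try (B,hash)→2480, (D,nl_idx)→3200, (D,merge)→5080, (B,nl_idx)→5200, (B,merge)→5360, (D,hash)→7440 …(+2); best=2480 via (B,hash)
  {AB}: card=2400; try (B,hash)→1920, (A,hash)→1920, (B,merge)→2040, (A,merge)→2040, (B,nl_idx)→3360, (B,nl)→14520 …(+1); best=1920 via (B,hash)
  {BCD}: card=4000; try (D,merge)→7480, (D,nl_idx)→7480, (C,hash)→8480, (D,hash)→8760, (C,nl_idx)→22480, (C,merge)→28730 …(+2); best=7480 via (D,merge)
  {ABC}: card=4800; try (A,hash)→3240, (A,merge)→4440, (C,hash)→8320, (C,nl_idx)→25920, (A,nl)→30120, (C,merge)→35370 …(+1); best=3240 via (A,hash)
  {ABD}: card=40000; try (A,hash)→6160, (D,hash)→11520, (A,merge)→27440, (D,merge)→37120, (D,nl_idx)→63520, (A,nl)→242480 …(+1); best=6160 via (A,hash)
  {ABCD}: card=80000; try (A,hash)→13160, (D,hash)→15240, (C,hash)→50160, (A,merge)→60440, (D,merge)→74440, (D,nl_idx)→126440 …(+5); best=13160 via (A,hash)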